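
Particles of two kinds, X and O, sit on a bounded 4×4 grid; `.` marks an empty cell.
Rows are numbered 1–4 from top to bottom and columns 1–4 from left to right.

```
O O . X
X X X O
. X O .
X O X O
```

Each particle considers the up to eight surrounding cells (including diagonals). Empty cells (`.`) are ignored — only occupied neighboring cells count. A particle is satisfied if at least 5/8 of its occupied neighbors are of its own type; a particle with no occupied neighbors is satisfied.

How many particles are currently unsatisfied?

12

(1,1)O 1/3 not
(1,2)O 1/4 not
(1,4)X 1/2 not
(2,1)X 2/4 not
(2,2)X 3/6 not
(2,3)X 3/6 not
(2,4)O 1/3 not
(3,2)X 5/7 satisfied
(3,3)O 3/7 not
(4,1)X 1/2 not
(4,2)O 1/4 not
(4,3)X 1/4 not
(4,4)O 1/2 not
Unsatisfied: (1,1), (1,2), (1,4), (2,1), (2,2), (2,3), (2,4), (3,3), (4,1), (4,2), (4,3), (4,4) — 12 in total.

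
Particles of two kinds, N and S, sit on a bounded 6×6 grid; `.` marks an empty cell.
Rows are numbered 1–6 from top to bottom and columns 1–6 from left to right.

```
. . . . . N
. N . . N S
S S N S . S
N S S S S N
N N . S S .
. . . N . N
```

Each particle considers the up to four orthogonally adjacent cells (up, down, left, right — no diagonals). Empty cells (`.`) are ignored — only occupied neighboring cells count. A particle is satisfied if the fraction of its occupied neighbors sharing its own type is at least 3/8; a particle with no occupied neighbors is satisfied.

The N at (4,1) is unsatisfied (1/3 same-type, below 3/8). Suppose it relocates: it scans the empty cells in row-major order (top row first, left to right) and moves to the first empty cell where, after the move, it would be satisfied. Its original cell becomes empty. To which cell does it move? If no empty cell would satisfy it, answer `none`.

(1,1)

Vacating (4,1). Empty cells in order:
  (1,1): 0/0 same-type → satisfied — stop here.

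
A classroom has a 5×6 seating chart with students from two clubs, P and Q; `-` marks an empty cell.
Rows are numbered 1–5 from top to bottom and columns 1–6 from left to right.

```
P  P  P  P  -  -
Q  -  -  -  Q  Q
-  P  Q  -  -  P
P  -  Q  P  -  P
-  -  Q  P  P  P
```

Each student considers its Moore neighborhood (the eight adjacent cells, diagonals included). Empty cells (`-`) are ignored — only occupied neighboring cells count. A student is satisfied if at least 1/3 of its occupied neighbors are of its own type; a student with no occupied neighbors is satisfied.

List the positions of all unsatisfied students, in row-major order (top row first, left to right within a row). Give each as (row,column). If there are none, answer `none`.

Row 1: (1,1)P 1/2 ✓ · (1,2)P 2/3 ✓ · (1,3)P 2/2 ✓ · (1,4)P 1/2 ✓
Row 2: (2,1)Q 0/3 ✗ · (2,5)Q 1/3 ✓ · (2,6)Q 1/2 ✓
Row 3: (3,2)P 1/4 ✗ · (3,3)Q 1/3 ✓ · (3,6)P 1/3 ✓
Row 4: (4,1)P 1/1 ✓ · (4,3)Q 2/5 ✓ · (4,4)P 2/5 ✓ · (4,6)P 3/3 ✓
Row 5: (5,3)Q 1/3 ✓ · (5,4)P 2/4 ✓ · (5,5)P 4/4 ✓ · (5,6)P 2/2 ✓

(2,1), (3,2)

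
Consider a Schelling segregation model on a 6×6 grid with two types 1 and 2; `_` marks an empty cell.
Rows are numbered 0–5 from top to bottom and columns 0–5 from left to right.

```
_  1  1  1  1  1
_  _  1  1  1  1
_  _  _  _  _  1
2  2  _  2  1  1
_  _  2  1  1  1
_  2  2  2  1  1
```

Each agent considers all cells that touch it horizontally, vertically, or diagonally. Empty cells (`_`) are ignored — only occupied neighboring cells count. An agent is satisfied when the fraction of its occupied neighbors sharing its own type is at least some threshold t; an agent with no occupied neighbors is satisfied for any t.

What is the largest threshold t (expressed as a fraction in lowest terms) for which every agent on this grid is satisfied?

1/4

(0,1)1 2/2
(0,2)1 4/4
(0,3)1 5/5
(0,4)1 5/5
(0,5)1 3/3
(1,2)1 4/4
(1,3)1 5/5
(1,4)1 6/6
(1,5)1 4/4
(2,5)1 4/4
(3,0)2 1/1
(3,1)2 2/2
(3,3)2 1/4
(3,4)1 5/6
(3,5)1 4/4
(4,2)2 5/6
(4,3)1 3/7
(4,4)1 6/8
(4,5)1 5/5
(5,1)2 2/2
(5,2)2 3/4
(5,3)2 2/5
(5,4)1 4/5
(5,5)1 3/3
The smallest same-type fraction is 1/4 at (3,3), which reduces to 1/4. Any threshold above that leaves this agent unsatisfied.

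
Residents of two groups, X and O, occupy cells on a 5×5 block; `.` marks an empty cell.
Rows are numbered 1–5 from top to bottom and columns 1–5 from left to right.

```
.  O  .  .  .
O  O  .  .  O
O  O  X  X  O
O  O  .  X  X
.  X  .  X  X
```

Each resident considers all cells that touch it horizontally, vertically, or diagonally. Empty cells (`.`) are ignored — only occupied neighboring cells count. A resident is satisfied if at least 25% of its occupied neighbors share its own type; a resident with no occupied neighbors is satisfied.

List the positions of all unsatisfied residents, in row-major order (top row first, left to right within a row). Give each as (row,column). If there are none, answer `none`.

Row 1: (1,2)O 2/2 ok
Row 2: (2,1)O 4/4 ok · (2,2)O 4/5 ok · (2,5)O 1/2 ok
Row 3: (3,1)O 5/5 ok · (3,2)O 5/6 ok · (3,3)X 2/5 ok · (3,4)X 3/5 ok · (3,5)O 1/4 ok
Row 4: (4,1)O 3/4 ok · (4,2)O 3/5 ok · (4,4)X 5/6 ok · (4,5)X 4/5 ok
Row 5: (5,2)X 0/2 unhappy · (5,4)X 3/3 ok · (5,5)X 3/3 ok

(5,2)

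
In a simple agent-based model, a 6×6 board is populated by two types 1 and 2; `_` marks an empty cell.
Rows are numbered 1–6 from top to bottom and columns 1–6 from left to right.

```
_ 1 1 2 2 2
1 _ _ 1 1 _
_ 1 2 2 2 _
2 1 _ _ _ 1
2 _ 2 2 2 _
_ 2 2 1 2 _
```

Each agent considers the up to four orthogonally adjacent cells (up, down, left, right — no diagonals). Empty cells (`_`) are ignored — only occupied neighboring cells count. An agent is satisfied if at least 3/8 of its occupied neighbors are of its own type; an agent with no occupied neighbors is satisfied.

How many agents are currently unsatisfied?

4

Row 1: (1,2)1 1/1 ok · (1,3)1 1/2 ok · (1,4)2 1/3 unhappy · (1,5)2 2/3 ok · (1,6)2 1/1 ok
Row 2: (2,1)1 0/0 ok · (2,4)1 1/3 unhappy · (2,5)1 1/3 unhappy
Row 3: (3,2)1 1/2 ok · (3,3)2 1/2 ok · (3,4)2 2/3 ok · (3,5)2 1/2 ok
Row 4: (4,1)2 1/2 ok · (4,2)1 1/2 ok · (4,6)1 0/0 ok
Row 5: (5,1)2 1/1 ok · (5,3)2 2/2 ok · (5,4)2 2/3 ok · (5,5)2 2/2 ok
Row 6: (6,2)2 1/1 ok · (6,3)2 2/3 ok · (6,4)1 0/3 unhappy · (6,5)2 1/2 ok
Unsatisfied: (1,4), (2,4), (2,5), (6,4) — 4 in total.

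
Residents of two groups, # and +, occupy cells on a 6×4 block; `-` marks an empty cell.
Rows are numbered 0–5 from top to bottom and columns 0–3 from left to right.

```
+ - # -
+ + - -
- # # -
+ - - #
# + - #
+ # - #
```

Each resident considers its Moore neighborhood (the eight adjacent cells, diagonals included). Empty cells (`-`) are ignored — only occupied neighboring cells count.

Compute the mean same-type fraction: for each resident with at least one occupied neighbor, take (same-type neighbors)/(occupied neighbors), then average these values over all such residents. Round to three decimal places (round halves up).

0.552

(0,0)+ 2/2
(0,2)# 0/1
(1,0)+ 2/3
(1,1)+ 2/5
(2,1)# 1/4
(2,2)# 2/3
(3,0)+ 1/3
(3,3)# 2/2
(4,0)# 1/4
(4,1)+ 2/4
(4,3)# 2/2
(5,0)+ 1/3
(5,1)# 1/3
(5,3)# 1/1
Sum over 14 residents: 2/2 + 0/1 + 2/3 + 2/5 + 1/4 + 2/3 + 1/3 + 2/2 + 1/4 + 2/4 + 2/2 + 1/3 + 1/3 + 1/1 = 116/15; mean = 116/15 ÷ 14 = 58/105 = 0.552380… → 0.552.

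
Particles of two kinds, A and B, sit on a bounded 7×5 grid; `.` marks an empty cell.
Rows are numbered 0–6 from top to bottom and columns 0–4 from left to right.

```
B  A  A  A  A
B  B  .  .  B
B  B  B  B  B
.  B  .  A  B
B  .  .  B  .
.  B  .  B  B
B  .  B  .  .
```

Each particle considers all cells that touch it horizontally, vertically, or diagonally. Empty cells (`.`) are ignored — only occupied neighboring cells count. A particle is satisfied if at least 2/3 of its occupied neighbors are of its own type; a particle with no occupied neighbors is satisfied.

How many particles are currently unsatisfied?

4

Row 0: (0,0)B 2/3 ✓ · (0,1)A 1/4 ✗ · (0,2)A 2/3 ✓ · (0,3)A 2/3 ✓ · (0,4)A 1/2 ✗
Row 1: (1,0)B 4/5 ✓ · (1,1)B 5/7 ✓ · (1,4)B 2/4 ✗
Row 2: (2,0)B 4/4 ✓ · (2,1)B 5/5 ✓ · (2,2)B 4/5 ✓ · (2,3)B 4/5 ✓ · (2,4)B 3/4 ✓
Row 3: (3,1)B 4/4 ✓ · (3,3)A 0/5 ✗ · (3,4)B 3/4 ✓
Row 4: (4,0)B 2/2 ✓ · (4,3)B 3/4 ✓
Row 5: (5,1)B 3/3 ✓ · (5,3)B 3/3 ✓ · (5,4)B 2/2 ✓
Row 6: (6,0)B 1/1 ✓ · (6,2)B 2/2 ✓
Unsatisfied: (0,1), (0,4), (1,4), (3,3) — 4 in total.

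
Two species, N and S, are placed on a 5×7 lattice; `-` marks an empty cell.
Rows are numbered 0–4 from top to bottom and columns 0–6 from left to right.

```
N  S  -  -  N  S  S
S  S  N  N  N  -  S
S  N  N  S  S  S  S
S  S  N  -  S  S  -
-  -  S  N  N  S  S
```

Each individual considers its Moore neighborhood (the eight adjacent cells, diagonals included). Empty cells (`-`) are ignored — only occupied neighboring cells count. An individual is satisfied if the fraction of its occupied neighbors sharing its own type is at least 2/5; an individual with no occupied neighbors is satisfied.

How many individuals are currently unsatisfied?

6

(0,0)N 0/3 ✗
(0,1)S 2/4 ✓
(0,4)N 2/3 ✓
(0,5)S 2/4 ✓
(0,6)S 2/2 ✓
(1,0)S 3/5 ✓
(1,1)S 3/7 ✓
(1,2)N 3/6 ✓
(1,3)N 4/6 ✓
(1,4)N 2/6 ✗
(1,6)S 4/4 ✓
(2,0)S 4/5 ✓
(2,1)N 3/8 ✗
(2,2)N 4/7 ✓
(2,3)S 2/7 ✗
(2,4)S 4/6 ✓
(2,5)S 5/6 ✓
(2,6)S 3/3 ✓
(3,0)S 2/3 ✓
(3,1)S 3/6 ✓
(3,2)N 3/6 ✓
(3,4)S 5/7 ✓
(3,5)S 6/7 ✓
(4,2)S 1/3 ✗
(4,3)N 2/4 ✓
(4,4)N 1/4 ✗
(4,5)S 3/4 ✓
(4,6)S 2/2 ✓
Unsatisfied: (0,0), (1,4), (2,1), (2,3), (4,2), (4,4) — 6 in total.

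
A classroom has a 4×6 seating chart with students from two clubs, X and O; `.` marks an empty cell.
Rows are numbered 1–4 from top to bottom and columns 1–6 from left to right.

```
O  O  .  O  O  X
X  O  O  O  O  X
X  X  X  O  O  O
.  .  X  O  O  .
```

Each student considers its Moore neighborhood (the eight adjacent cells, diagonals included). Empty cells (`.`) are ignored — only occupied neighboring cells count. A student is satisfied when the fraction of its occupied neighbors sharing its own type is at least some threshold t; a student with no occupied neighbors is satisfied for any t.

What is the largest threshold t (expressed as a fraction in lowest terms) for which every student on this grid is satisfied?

1/5

Row 1: (1,1)O 2/3 · (1,2)O 3/4 · (1,4)O 4/4 · (1,5)O 3/5 · (1,6)X 1/3
Row 2: (2,1)X 2/5 · (2,2)O 3/7 · (2,3)O 5/7 · (2,4)O 6/7 · (2,5)O 6/8 · (2,6)X 1/5
Row 3: (3,1)X 2/3 · (3,2)X 4/6 · (3,3)X 2/7 · (3,4)O 6/8 · (3,5)O 6/7 · (3,6)O 3/4
Row 4: (4,3)X 2/4 · (4,4)O 3/5 · (4,5)O 4/4
The smallest same-type fraction is 1/5 at (2,6), which reduces to 1/5. Any threshold above that leaves this student unsatisfied.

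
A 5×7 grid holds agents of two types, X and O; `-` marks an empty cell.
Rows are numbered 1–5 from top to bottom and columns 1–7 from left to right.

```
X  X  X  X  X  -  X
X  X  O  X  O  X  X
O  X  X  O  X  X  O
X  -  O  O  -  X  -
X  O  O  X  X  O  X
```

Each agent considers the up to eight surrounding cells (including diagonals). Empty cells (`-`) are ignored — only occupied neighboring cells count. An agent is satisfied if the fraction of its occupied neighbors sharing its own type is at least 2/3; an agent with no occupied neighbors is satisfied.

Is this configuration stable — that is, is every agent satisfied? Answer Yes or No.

No

(1,1)X 3/3 satisfied
(1,2)X 4/5 satisfied
(1,3)X 4/5 satisfied
(1,4)X 3/5 not
(1,5)X 3/4 satisfied
(1,7)X 2/2 satisfied
(2,1)X 4/5 satisfied
(2,2)X 6/8 satisfied
(2,3)O 1/8 not
(2,4)X 5/8 not
(2,5)O 1/7 not
(2,6)X 5/7 satisfied
(2,7)X 3/4 satisfied
(3,1)O 0/4 not
(3,2)X 4/7 not
(3,3)X 3/7 not
(3,4)O 4/7 not
(3,5)X 4/7 not
(3,6)X 4/6 satisfied
(3,7)O 0/4 not
(4,1)X 2/4 not
(4,3)O 4/7 not
(4,4)O 3/7 not
(4,6)X 4/6 satisfied
(5,1)X 1/2 not
(5,2)O 2/4 not
(5,3)O 3/4 satisfied
(5,4)X 1/4 not
(5,5)X 2/4 not
(5,6)O 0/3 not
(5,7)X 1/2 not
For instance (1,4) has only 3/5 same-type neighbors, below 2/3.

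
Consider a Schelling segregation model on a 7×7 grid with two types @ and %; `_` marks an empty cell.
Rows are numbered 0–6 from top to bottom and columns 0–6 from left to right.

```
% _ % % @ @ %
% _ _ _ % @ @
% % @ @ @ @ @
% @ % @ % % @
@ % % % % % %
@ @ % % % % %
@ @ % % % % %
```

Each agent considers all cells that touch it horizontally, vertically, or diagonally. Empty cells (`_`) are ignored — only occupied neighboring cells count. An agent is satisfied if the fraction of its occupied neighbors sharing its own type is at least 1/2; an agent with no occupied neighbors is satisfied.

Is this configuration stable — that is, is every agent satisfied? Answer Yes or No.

No

Row 0: (0,0)% 1/1 ✓ · (0,2)% 1/1 ✓ · (0,3)% 2/3 ✓ · (0,4)@ 2/4 ✓ · (0,5)@ 3/5 ✓ · (0,6)% 0/3 ✗
Row 1: (1,0)% 3/3 ✓ · (1,4)% 1/7 ✗ · (1,5)@ 6/8 ✓ · (1,6)@ 4/5 ✓
Row 2: (2,0)% 3/4 ✓ · (2,1)% 4/6 ✓ · (2,2)@ 3/5 ✓ · (2,3)@ 3/6 ✓ · (2,4)@ 4/7 ✓ · (2,5)@ 5/8 ✓ · (2,6)@ 4/5 ✓
Row 3: (3,0)% 3/5 ✓ · (3,1)@ 2/8 ✗ · (3,2)% 4/8 ✓ · (3,3)@ 3/8 ✗ · (3,4)% 4/8 ✓ · (3,5)% 4/8 ✓ · (3,6)@ 2/5 ✗
Row 4: (4,0)@ 3/5 ✓ · (4,1)% 4/8 ✓ · (4,2)% 5/8 ✓ · (4,3)% 7/8 ✓ · (4,4)% 7/8 ✓ · (4,5)% 7/8 ✓ · (4,6)% 4/5 ✓
Row 5: (5,0)@ 4/5 ✓ · (5,1)@ 4/8 ✓ · (5,2)% 6/8 ✓ · (5,3)% 8/8 ✓ · (5,4)% 8/8 ✓ · (5,5)% 8/8 ✓ · (5,6)% 5/5 ✓
Row 6: (6,0)@ 3/3 ✓ · (6,1)@ 3/5 ✓ · (6,2)% 3/5 ✓ · (6,3)% 5/5 ✓ · (6,4)% 5/5 ✓ · (6,5)% 5/5 ✓ · (6,6)% 3/3 ✓
For instance (0,6) has only 0/3 same-type neighbors, below 1/2.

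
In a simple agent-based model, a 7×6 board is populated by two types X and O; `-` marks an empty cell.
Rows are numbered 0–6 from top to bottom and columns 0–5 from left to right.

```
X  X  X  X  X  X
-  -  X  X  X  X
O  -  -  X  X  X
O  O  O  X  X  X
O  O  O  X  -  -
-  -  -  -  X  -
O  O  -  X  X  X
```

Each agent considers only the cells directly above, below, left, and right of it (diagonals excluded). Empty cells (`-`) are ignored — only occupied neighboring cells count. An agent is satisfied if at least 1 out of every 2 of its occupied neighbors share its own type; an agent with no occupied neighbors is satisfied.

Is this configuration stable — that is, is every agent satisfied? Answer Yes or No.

Yes

Row 0: (0,0)X 1/1 satisfied · (0,1)X 2/2 satisfied · (0,2)X 3/3 satisfied · (0,3)X 3/3 satisfied · (0,4)X 3/3 satisfied · (0,5)X 2/2 satisfied
Row 1: (1,2)X 2/2 satisfied · (1,3)X 4/4 satisfied · (1,4)X 4/4 satisfied · (1,5)X 3/3 satisfied
Row 2: (2,0)O 1/1 satisfied · (2,3)X 3/3 satisfied · (2,4)X 4/4 satisfied · (2,5)X 3/3 satisfied
Row 3: (3,0)O 3/3 satisfied · (3,1)O 3/3 satisfied · (3,2)O 2/3 satisfied · (3,3)X 3/4 satisfied · (3,4)X 3/3 satisfied · (3,5)X 2/2 satisfied
Row 4: (4,0)O 2/2 satisfied · (4,1)O 3/3 satisfied · (4,2)O 2/3 satisfied · (4,3)X 1/2 satisfied
Row 5: (5,4)X 1/1 satisfied
Row 6: (6,0)O 1/1 satisfied · (6,1)O 1/1 satisfied · (6,3)X 1/1 satisfied · (6,4)X 3/3 satisfied · (6,5)X 1/1 satisfied
All meet the threshold, so the configuration is stable.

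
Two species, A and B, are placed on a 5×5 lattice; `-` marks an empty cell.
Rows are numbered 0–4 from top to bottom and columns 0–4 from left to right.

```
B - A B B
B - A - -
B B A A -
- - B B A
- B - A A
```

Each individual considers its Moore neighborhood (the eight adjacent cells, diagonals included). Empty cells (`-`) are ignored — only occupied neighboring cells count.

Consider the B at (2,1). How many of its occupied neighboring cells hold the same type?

3

Occupied neighbors of (2,1): (1,0)=B, (1,2)=A, (2,0)=B, (2,2)=A, (3,2)=B.
Same type (B): 3 of 5.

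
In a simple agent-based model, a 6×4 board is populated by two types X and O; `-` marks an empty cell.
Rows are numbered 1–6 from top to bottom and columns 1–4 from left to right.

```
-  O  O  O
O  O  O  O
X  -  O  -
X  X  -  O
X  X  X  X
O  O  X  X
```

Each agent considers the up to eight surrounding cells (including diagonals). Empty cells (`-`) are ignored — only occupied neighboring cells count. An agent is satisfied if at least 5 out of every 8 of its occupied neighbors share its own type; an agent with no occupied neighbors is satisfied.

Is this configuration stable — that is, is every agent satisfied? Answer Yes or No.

Row 1: (1,2)O 4/4 ok · (1,3)O 5/5 ok · (1,4)O 3/3 ok
Row 2: (2,1)O 2/3 ok · (2,2)O 5/6 ok · (2,3)O 6/6 ok · (2,4)O 4/4 ok
Row 3: (3,1)X 2/4 unhappy · (3,3)O 4/5 ok
Row 4: (4,1)X 4/4 ok · (4,2)X 5/6 ok · (4,4)O 1/3 unhappy
Row 5: (5,1)X 3/5 unhappy · (5,2)X 5/7 ok · (5,3)X 5/7 ok · (5,4)X 3/4 ok
Row 6: (6,1)O 1/3 unhappy · (6,2)O 1/5 unhappy · (6,3)X 4/5 ok · (6,4)X 3/3 ok
For instance (3,1) has only 2/4 same-type neighbors, below 5/8.

No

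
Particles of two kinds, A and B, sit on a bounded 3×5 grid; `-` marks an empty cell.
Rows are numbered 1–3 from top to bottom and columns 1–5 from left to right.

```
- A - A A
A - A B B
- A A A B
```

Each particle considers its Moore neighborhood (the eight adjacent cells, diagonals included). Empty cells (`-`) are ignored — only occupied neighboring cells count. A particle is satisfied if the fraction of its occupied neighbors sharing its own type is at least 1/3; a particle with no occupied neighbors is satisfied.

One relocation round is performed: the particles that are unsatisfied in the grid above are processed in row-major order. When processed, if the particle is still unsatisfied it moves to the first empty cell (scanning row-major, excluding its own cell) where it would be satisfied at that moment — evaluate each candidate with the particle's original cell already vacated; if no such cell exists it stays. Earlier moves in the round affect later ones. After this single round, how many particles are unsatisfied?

Initially unsatisfied (in order): (2,4).
  (2,4): no empty cell satisfies it; stays.
Resulting grid:
- A - A A
A - A B B
- A A A B
Unsatisfied now: (2,4).

1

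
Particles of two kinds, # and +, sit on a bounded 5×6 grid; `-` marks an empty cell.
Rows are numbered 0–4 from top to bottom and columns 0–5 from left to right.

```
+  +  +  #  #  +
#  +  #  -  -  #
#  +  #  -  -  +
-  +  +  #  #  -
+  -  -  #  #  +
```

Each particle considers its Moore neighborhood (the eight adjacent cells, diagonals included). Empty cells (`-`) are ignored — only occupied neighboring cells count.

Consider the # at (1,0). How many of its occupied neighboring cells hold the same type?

Occupied neighbors of (1,0): (0,0)=+, (0,1)=+, (1,1)=+, (2,0)=#, (2,1)=+.
Same type (#): 1 of 5.

1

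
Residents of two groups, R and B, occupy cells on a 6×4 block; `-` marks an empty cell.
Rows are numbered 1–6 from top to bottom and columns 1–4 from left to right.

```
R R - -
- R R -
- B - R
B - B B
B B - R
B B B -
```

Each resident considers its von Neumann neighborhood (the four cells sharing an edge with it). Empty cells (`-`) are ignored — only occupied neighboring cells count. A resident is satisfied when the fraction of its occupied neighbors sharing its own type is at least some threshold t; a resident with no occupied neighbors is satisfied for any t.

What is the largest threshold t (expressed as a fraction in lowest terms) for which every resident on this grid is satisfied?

(1,1)R 1/1
(1,2)R 2/2
(2,2)R 2/3
(2,3)R 1/1
(3,2)B 0/1
(3,4)R 0/1
(4,1)B 1/1
(4,3)B 1/1
(4,4)B 1/3
(5,1)B 3/3
(5,2)B 2/2
(5,4)R 0/1
(6,1)B 2/2
(6,2)B 3/3
(6,3)B 1/1
The smallest same-type fraction is 0/1 at (3,2), which reduces to 0/1. Any threshold above that leaves this resident unsatisfied.

0/1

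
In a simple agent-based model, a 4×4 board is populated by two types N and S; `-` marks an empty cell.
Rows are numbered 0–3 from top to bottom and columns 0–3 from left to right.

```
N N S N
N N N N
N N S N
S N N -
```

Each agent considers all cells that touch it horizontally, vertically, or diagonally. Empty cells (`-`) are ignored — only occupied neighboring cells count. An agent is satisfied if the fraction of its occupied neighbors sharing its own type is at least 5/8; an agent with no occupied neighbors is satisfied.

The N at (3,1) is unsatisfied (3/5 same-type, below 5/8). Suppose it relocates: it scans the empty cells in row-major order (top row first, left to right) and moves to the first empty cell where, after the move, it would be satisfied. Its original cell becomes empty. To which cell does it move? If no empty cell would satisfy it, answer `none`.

(3,3)

Vacating (3,1). Empty cells in order:
  (3,3): 2/3 same-type → satisfied — stop here.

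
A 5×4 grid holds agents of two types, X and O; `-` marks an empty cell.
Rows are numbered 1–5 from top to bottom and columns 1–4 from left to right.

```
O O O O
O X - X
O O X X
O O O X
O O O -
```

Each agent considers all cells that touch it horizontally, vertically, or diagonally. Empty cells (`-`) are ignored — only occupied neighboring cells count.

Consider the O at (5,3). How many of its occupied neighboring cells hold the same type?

Occupied neighbors of (5,3): (4,2)=O, (4,3)=O, (4,4)=X, (5,2)=O.
Same type (O): 3 of 4.

3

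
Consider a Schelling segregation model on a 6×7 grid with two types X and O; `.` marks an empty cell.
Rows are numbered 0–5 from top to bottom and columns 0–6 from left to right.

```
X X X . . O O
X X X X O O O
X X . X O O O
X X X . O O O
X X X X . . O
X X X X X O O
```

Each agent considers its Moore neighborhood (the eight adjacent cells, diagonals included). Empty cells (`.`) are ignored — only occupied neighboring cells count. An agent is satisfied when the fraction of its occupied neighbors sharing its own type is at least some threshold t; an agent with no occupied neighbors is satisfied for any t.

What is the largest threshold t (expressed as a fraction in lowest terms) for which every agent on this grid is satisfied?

(0,0)X 3/3
(0,1)X 5/5
(0,2)X 4/4
(0,5)O 4/4
(0,6)O 3/3
(1,0)X 5/5
(1,1)X 7/7
(1,2)X 6/6
(1,3)X 3/5
(1,4)O 4/6
(1,5)O 7/7
(1,6)O 5/5
(2,0)X 5/5
(2,1)X 7/7
(2,3)X 3/6
(2,4)O 5/7
(2,5)O 8/8
(2,6)O 5/5
(3,0)X 5/5
(3,1)X 7/7
(3,2)X 6/6
(3,4)O 3/5
(3,5)O 6/6
(3,6)O 4/4
(4,0)X 5/5
(4,1)X 8/8
(4,2)X 7/7
(4,3)X 5/6
(4,6)O 4/4
(5,0)X 3/3
(5,1)X 5/5
(5,2)X 5/5
(5,3)X 4/4
(5,4)X 2/3
(5,5)O 2/3
(5,6)O 2/2
The smallest same-type fraction is 3/6 at (2,3), which reduces to 1/2. Any threshold above that leaves this agent unsatisfied.

1/2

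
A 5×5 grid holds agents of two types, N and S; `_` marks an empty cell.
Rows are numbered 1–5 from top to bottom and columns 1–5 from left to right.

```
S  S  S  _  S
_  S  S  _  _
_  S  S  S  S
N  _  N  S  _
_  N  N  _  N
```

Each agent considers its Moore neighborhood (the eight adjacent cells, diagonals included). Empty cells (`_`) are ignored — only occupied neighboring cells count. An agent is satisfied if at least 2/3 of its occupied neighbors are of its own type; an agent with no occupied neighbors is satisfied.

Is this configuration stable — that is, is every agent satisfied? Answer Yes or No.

Row 1: (1,1)S 2/2 ✓ · (1,2)S 4/4 ✓ · (1,3)S 3/3 ✓ · (1,5)S 0/0 ✓
Row 2: (2,2)S 6/6 ✓ · (2,3)S 6/6 ✓
Row 3: (3,2)S 3/5 ✗ · (3,3)S 5/6 ✓ · (3,4)S 4/5 ✓ · (3,5)S 2/2 ✓
Row 4: (4,1)N 1/2 ✗ · (4,3)N 2/6 ✗ · (4,4)S 3/6 ✗
Row 5: (5,2)N 3/3 ✓ · (5,3)N 2/3 ✓ · (5,5)N 0/1 ✗
For instance (3,2) has only 3/5 same-type neighbors, below 2/3.

No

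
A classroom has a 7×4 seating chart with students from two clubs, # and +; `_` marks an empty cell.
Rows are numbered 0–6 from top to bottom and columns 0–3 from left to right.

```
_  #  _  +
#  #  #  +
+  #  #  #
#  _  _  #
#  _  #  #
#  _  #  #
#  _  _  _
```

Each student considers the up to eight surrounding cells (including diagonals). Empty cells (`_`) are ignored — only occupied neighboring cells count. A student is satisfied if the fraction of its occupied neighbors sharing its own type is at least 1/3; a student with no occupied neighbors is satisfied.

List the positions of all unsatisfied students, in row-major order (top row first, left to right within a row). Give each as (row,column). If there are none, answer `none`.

Row 0: (0,1)# 3/3 ok · (0,3)+ 1/2 ok
Row 1: (1,0)# 3/4 ok · (1,1)# 5/6 ok · (1,2)# 5/7 ok · (1,3)+ 1/4 unhappy
Row 2: (2,0)+ 0/4 unhappy · (2,1)# 5/6 ok · (2,2)# 5/6 ok · (2,3)# 3/4 ok
Row 3: (3,0)# 2/3 ok · (3,3)# 4/4 ok
Row 4: (4,0)# 2/2 ok · (4,2)# 4/4 ok · (4,3)# 4/4 ok
Row 5: (5,0)# 2/2 ok · (5,2)# 3/3 ok · (5,3)# 3/3 ok
Row 6: (6,0)# 1/1 ok

(1,3), (2,0)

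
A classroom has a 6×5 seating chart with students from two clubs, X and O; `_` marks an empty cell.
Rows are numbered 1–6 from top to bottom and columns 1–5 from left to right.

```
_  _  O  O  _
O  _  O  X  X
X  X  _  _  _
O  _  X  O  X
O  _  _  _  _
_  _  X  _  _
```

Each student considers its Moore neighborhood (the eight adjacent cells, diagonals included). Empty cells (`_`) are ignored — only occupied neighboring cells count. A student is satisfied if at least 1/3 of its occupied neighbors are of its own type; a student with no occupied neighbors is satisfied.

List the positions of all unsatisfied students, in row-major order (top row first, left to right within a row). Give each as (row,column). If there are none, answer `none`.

Row 1: (1,3)O 2/3 satisfied · (1,4)O 2/4 satisfied
Row 2: (2,1)O 0/2 not · (2,3)O 2/4 satisfied · (2,4)X 1/4 not · (2,5)X 1/2 satisfied
Row 3: (3,1)X 1/3 satisfied · (3,2)X 2/5 satisfied
Row 4: (4,1)O 1/3 satisfied · (4,3)X 1/2 satisfied · (4,4)O 0/2 not · (4,5)X 0/1 not
Row 5: (5,1)O 1/1 satisfied
Row 6: (6,3)X 0/0 satisfied

(2,1), (2,4), (4,4), (4,5)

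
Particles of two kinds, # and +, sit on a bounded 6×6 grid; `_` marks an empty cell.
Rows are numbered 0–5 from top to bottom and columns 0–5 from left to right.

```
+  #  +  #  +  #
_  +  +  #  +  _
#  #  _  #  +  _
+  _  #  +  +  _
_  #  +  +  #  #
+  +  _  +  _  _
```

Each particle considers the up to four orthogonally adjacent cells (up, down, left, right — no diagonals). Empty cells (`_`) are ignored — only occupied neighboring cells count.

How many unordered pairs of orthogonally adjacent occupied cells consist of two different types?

Scan each occupied cell's neighbors to the right and below so each pair is counted once.
From row 0: 6 unlike of 9 pairs (running 6/9).
From row 1: 3 unlike of 6 pairs (running 9/15).
From row 2: 3 unlike of 5 pairs (running 12/20).
From row 3: 3 unlike of 5 pairs (running 15/25).
From row 4: 3 unlike of 6 pairs (running 18/31).
From row 5: 0 unlike of 1 pairs (running 18/32).
Total adjacent occupied pairs: 32; unlike-type pairs: 18.

18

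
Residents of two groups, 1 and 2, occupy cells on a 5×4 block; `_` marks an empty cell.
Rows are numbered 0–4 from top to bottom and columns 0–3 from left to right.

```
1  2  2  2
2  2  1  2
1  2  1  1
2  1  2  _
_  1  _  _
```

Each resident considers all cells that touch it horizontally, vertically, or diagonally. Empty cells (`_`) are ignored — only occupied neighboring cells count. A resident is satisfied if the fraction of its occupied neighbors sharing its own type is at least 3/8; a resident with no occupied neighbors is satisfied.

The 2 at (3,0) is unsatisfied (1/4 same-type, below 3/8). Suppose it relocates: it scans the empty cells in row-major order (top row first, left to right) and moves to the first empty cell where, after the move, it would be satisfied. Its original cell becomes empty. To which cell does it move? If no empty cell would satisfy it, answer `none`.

(4,3)

Vacating (3,0). Empty cells in order:
  (3,3): 1/3 same-type → still unsatisfied.
  (4,0): 0/2 same-type → still unsatisfied.
  (4,2): 1/3 same-type → still unsatisfied.
  (4,3): 1/1 same-type → satisfied — stop here.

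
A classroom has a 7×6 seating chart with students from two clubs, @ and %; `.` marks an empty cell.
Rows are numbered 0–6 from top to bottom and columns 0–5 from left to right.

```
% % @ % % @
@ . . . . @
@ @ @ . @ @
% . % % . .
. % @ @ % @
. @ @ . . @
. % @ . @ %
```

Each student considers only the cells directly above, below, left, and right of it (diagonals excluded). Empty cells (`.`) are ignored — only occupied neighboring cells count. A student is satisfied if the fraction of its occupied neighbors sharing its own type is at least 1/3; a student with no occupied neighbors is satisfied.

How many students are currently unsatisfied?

7

Row 0: (0,0)% 1/2 ✓ · (0,1)% 1/2 ✓ · (0,2)@ 0/2 ✗ · (0,3)% 1/2 ✓ · (0,4)% 1/2 ✓ · (0,5)@ 1/2 ✓
Row 1: (1,0)@ 1/2 ✓ · (1,5)@ 2/2 ✓
Row 2: (2,0)@ 2/3 ✓ · (2,1)@ 2/2 ✓ · (2,2)@ 1/2 ✓ · (2,4)@ 1/1 ✓ · (2,5)@ 2/2 ✓
Row 3: (3,0)% 0/1 ✗ · (3,2)% 1/3 ✓ · (3,3)% 1/2 ✓
Row 4: (4,1)% 0/2 ✗ · (4,2)@ 2/4 ✓ · (4,3)@ 1/3 ✓ · (4,4)% 0/2 ✗ · (4,5)@ 1/2 ✓
Row 5: (5,1)@ 1/3 ✓ · (5,2)@ 3/3 ✓ · (5,5)@ 1/2 ✓
Row 6: (6,1)% 0/2 ✗ · (6,2)@ 1/2 ✓ · (6,4)@ 0/1 ✗ · (6,5)% 0/2 ✗
Unsatisfied: (0,2), (3,0), (4,1), (4,4), (6,1), (6,4), (6,5) — 7 in total.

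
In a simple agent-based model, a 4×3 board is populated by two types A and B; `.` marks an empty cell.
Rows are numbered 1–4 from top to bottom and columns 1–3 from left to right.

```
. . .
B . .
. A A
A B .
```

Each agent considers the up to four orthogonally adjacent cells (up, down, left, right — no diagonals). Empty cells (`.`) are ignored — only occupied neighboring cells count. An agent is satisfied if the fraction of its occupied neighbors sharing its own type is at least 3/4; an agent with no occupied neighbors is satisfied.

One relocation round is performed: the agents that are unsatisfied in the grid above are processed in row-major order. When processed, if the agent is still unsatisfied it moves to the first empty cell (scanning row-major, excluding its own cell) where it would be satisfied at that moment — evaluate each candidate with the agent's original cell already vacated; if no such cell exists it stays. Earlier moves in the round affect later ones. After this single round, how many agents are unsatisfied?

Initially unsatisfied (in order): (3,2), (4,1), (4,2).
  (3,2) → (1,2).
  (4,1) → (1,3).
  (4,2): now satisfied by earlier moves; stays.
Resulting grid:
. A A
B . .
. . A
. B .
All satisfied now.

0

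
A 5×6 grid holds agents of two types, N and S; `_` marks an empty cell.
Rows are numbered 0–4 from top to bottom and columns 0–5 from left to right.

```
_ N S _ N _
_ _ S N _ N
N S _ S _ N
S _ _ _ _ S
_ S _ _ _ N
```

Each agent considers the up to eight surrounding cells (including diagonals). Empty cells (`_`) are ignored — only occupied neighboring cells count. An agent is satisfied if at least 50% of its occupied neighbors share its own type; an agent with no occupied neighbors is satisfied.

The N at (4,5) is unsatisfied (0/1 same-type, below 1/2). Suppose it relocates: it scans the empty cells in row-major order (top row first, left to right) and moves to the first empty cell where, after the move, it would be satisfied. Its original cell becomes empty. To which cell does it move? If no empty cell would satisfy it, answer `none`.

(0,0)

Vacating (4,5). Empty cells in order:
  (0,0): 1/1 same-type → satisfied — stop here.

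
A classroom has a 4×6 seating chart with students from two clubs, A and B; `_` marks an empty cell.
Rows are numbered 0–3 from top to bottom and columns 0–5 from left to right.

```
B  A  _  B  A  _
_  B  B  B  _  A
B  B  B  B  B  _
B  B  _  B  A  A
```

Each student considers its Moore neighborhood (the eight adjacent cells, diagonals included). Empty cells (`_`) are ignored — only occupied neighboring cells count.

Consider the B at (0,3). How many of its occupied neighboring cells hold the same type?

2

Occupied neighbors of (0,3): (0,4)=A, (1,2)=B, (1,3)=B.
Same type (B): 2 of 3.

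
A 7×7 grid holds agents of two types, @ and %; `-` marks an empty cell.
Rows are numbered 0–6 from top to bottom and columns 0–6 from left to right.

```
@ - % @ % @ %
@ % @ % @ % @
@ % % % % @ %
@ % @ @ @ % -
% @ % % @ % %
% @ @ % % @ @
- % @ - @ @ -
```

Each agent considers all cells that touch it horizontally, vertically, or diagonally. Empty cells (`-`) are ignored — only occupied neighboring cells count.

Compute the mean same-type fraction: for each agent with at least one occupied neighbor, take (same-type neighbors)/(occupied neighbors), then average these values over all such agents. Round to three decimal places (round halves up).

(0,0)@ 1/2
(0,2)% 2/4
(0,3)@ 2/5
(0,4)% 2/5
(0,5)@ 2/5
(0,6)% 1/3
(1,0)@ 2/4
(1,1)% 3/7
(1,2)@ 1/7
(1,3)% 5/8
(1,4)@ 3/8
(1,5)% 4/8
(1,6)@ 2/5
(2,0)@ 2/5
(2,1)% 3/8
(2,2)% 5/8
(2,3)% 3/8
(2,4)% 4/8
(2,5)@ 3/7
(2,6)% 2/4
(3,0)@ 2/5
(3,1)% 4/8
(3,2)@ 2/8
(3,3)@ 3/8
(3,4)@ 3/8
(3,5)% 4/7
(4,0)% 2/5
(4,1)@ 4/8
(4,2)% 3/8
(4,3)% 3/8
(4,4)@ 3/8
(4,5)% 3/7
(4,6)% 2/4
(5,0)% 2/4
(5,1)@ 3/7
(5,2)@ 3/7
(5,3)% 3/7
(5,4)% 3/7
(5,5)@ 4/7
(5,6)@ 2/4
(6,1)% 1/4
(6,2)@ 2/4
(6,4)@ 2/4
(6,5)@ 3/4
Sum over 44 agents: 1/2 + 2/4 + 2/5 + 2/5 + 2/5 + 1/3 + 2/4 + 3/7 + 1/7 + 5/8 + 3/8 + 4/8 + 2/5 + 2/5 + 3/8 + 5/8 + 3/8 + 4/8 + 3/7 + 2/4 + 2/5 + 4/8 + 2/8 + 3/8 + 3/8 + 4/7 + 2/5 + 4/8 + 3/8 + 3/8 + 3/8 + 3/7 + 2/4 + 2/4 + 3/7 + 3/7 + 3/7 + 3/7 + 4/7 + 2/4 + 1/4 + 2/4 + 2/4 + 3/4 = 2039/105; mean = 2039/105 ÷ 44 = 2039/4620 = 0.441341… → 0.441.

0.441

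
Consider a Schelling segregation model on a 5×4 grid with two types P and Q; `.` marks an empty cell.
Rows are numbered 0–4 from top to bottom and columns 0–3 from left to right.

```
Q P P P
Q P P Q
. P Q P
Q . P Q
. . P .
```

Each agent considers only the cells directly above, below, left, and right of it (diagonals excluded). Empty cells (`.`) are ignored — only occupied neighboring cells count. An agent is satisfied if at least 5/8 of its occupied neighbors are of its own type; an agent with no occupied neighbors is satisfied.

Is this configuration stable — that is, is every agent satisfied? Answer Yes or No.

No

Row 0: (0,0)Q 1/2 not · (0,1)P 2/3 satisfied · (0,2)P 3/3 satisfied · (0,3)P 1/2 not
Row 1: (1,0)Q 1/2 not · (1,1)P 3/4 satisfied · (1,2)P 2/4 not · (1,3)Q 0/3 not
Row 2: (2,1)P 1/2 not · (2,2)Q 0/4 not · (2,3)P 0/3 not
Row 3: (3,0)Q 0/0 satisfied · (3,2)P 1/3 not · (3,3)Q 0/2 not
Row 4: (4,2)P 1/1 satisfied
For instance (0,0) has only 1/2 same-type neighbors, below 5/8.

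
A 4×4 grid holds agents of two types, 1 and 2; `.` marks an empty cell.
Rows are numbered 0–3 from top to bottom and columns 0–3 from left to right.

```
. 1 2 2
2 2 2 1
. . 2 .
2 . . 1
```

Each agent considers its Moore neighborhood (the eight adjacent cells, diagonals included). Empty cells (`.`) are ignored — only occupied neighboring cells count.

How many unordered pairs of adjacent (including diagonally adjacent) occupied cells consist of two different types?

9

Scan each occupied cell's neighbors to the right and below (and the two forward diagonals) so each pair is counted once.
Row 0: 1(0,1)–2(0,2)≠ 1(0,1)–2(1,1)≠ 1(0,1)–2(1,2)≠ 1(0,1)–2(1,0)≠ 2(0,2)–2(0,3)= 2(0,2)–2(1,2)= 2(0,2)–1(1,3)≠ 2(0,2)–2(1,1)= 2(0,3)–1(1,3)≠ 2(0,3)–2(1,2)=  → 6/10 unlike.
Row 1: 2(1,0)–2(1,1)= 2(1,1)–2(1,2)= 2(1,1)–2(2,2)= 2(1,2)–1(1,3)≠ 2(1,2)–2(2,2)= 1(1,3)–2(2,2)≠  → 2/6 unlike.
Row 2: 2(2,2)–1(3,3)≠  → 1/1 unlike.
Total adjacent occupied pairs: 17; unlike-type pairs: 9.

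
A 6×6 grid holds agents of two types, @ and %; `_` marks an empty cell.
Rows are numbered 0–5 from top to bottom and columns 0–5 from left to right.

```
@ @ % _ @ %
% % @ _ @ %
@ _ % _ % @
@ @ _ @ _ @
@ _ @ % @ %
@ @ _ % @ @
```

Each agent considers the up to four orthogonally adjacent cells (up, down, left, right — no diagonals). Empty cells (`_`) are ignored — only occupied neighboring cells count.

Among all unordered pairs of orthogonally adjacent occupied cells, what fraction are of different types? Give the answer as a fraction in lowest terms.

19/32

Scan each occupied cell's neighbors to the right and below so each pair is counted once.
Row 0: @(0,0)–@(0,1)= @(0,0)–%(1,0)≠ @(0,1)–%(0,2)≠ @(0,1)–%(1,1)≠ %(0,2)–@(1,2)≠ @(0,4)–%(0,5)≠ @(0,4)–@(1,4)= %(0,5)–%(1,5)=  → 5/8 unlike.
Row 1: %(1,0)–%(1,1)= %(1,0)–@(2,0)≠ %(1,1)–@(1,2)≠ @(1,2)–%(2,2)≠ @(1,4)–%(1,5)≠ @(1,4)–%(2,4)≠ %(1,5)–@(2,5)≠  → 6/7 unlike.
Row 2: @(2,0)–@(3,0)= %(2,4)–@(2,5)≠ @(2,5)–@(3,5)=  → 1/3 unlike.
Row 3: @(3,0)–@(3,1)= @(3,0)–@(4,0)= @(3,3)–%(4,3)≠ @(3,5)–%(4,5)≠  → 2/4 unlike.
Row 4: @(4,0)–@(5,0)= @(4,2)–%(4,3)≠ %(4,3)–@(4,4)≠ %(4,3)–%(5,3)= @(4,4)–%(4,5)≠ @(4,4)–@(5,4)= %(4,5)–@(5,5)≠  → 4/7 unlike.
Row 5: @(5,0)–@(5,1)= %(5,3)–@(5,4)≠ @(5,4)–@(5,5)=  → 1/3 unlike.
Total adjacent occupied pairs: 32; unlike-type pairs: 19.
19/32 is already in lowest terms.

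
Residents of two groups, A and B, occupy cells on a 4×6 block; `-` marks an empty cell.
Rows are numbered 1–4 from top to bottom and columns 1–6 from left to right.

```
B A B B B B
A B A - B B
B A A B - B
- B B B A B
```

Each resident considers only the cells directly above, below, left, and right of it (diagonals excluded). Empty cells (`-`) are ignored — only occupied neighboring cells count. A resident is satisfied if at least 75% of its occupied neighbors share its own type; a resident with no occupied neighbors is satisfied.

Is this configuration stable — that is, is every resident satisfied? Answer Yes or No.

Row 1: (1,1)B 0/2 unhappy · (1,2)A 0/3 unhappy · (1,3)B 1/3 unhappy · (1,4)B 2/2 ok · (1,5)B 3/3 ok · (1,6)B 2/2 ok
Row 2: (2,1)A 0/3 unhappy · (2,2)B 0/4 unhappy · (2,3)A 1/3 unhappy · (2,5)B 2/2 ok · (2,6)B 3/3 ok
Row 3: (3,1)B 0/2 unhappy · (3,2)A 1/4 unhappy · (3,3)A 2/4 unhappy · (3,4)B 1/2 unhappy · (3,6)B 2/2 ok
Row 4: (4,2)B 1/2 unhappy · (4,3)B 2/3 unhappy · (4,4)B 2/3 unhappy · (4,5)A 0/2 unhappy · (4,6)B 1/2 unhappy
For instance (1,1) has only 0/2 same-type neighbors, below 3/4.

No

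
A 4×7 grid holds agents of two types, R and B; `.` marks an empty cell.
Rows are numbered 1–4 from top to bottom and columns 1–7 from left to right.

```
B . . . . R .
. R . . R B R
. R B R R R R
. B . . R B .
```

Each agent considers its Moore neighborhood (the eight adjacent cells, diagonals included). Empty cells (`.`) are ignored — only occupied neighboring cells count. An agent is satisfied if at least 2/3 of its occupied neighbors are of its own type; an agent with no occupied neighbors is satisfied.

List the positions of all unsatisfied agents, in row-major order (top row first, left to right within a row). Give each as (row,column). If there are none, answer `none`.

(1,1)B 0/1 unhappy
(1,6)R 2/3 ok
(2,2)R 1/3 unhappy
(2,5)R 4/5 ok
(2,6)B 0/6 unhappy
(2,7)R 3/4 ok
(3,2)R 1/3 unhappy
(3,3)B 1/4 unhappy
(3,4)R 3/4 ok
(3,5)R 4/6 ok
(3,6)R 5/7 ok
(3,7)R 2/4 unhappy
(4,2)B 1/2 unhappy
(4,5)R 3/4 ok
(4,6)B 0/4 unhappy

(1,1), (2,2), (2,6), (3,2), (3,3), (3,7), (4,2), (4,6)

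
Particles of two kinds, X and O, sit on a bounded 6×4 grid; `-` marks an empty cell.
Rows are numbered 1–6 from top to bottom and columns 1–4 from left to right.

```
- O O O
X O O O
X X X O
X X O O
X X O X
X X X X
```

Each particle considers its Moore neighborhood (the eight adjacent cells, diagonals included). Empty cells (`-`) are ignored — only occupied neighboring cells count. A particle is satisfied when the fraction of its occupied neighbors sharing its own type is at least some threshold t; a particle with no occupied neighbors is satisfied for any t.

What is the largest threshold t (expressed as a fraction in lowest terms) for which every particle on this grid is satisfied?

Row 1: (1,2)O 3/4 · (1,3)O 5/5 · (1,4)O 3/3
Row 2: (2,1)X 2/4 · (2,2)O 3/7 · (2,3)O 6/8 · (2,4)O 4/5
Row 3: (3,1)X 4/5 · (3,2)X 5/8 · (3,3)X 2/8 · (3,4)O 4/5
Row 4: (4,1)X 5/5 · (4,2)X 6/8 · (4,3)O 3/8 · (4,4)O 3/5
Row 5: (5,1)X 5/5 · (5,2)X 6/8 · (5,3)O 2/8 · (5,4)X 2/5
Row 6: (6,1)X 3/3 · (6,2)X 4/5 · (6,3)X 4/5 · (6,4)X 2/3
The smallest same-type fraction is 2/8 at (3,3), which reduces to 1/4. Any threshold above that leaves this particle unsatisfied.

1/4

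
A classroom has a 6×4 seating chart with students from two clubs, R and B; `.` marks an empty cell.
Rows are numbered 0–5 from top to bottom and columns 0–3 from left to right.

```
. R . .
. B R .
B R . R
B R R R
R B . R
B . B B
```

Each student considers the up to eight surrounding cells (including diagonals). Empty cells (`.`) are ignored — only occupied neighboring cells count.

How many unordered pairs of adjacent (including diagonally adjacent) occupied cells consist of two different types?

14

Scan each occupied cell's neighbors to the right and below (and the two forward diagonals) so each pair is counted once.
Row 0: R(0,1)–B(1,1)≠ R(0,1)–R(1,2)=  → 1/2 unlike.
Row 1: B(1,1)–R(1,2)≠ B(1,1)–R(2,1)≠ B(1,1)–B(2,0)= R(1,2)–R(2,3)= R(1,2)–R(2,1)=  → 2/5 unlike.
Row 2: B(2,0)–R(2,1)≠ B(2,0)–B(3,0)= B(2,0)–R(3,1)≠ R(2,1)–R(3,1)= R(2,1)–R(3,2)= R(2,1)–B(3,0)≠ R(2,3)–R(3,3)= R(2,3)–R(3,2)=  → 3/8 unlike.
Row 3: B(3,0)–R(3,1)≠ B(3,0)–R(4,0)≠ B(3,0)–B(4,1)= R(3,1)–R(3,2)= R(3,1)–B(4,1)≠ R(3,1)–R(4,0)= R(3,2)–R(3,3)= R(3,2)–R(4,3)= R(3,2)–B(4,1)≠ R(3,3)–R(4,3)=  → 4/10 unlike.
Row 4: R(4,0)–B(4,1)≠ R(4,0)–B(5,0)≠ B(4,1)–B(5,2)= B(4,1)–B(5,0)= R(4,3)–B(5,3)≠ R(4,3)–B(5,2)≠  → 4/6 unlike.
Row 5: B(5,2)–B(5,3)=  → 0/1 unlike.
Total adjacent occupied pairs: 32; unlike-type pairs: 14.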